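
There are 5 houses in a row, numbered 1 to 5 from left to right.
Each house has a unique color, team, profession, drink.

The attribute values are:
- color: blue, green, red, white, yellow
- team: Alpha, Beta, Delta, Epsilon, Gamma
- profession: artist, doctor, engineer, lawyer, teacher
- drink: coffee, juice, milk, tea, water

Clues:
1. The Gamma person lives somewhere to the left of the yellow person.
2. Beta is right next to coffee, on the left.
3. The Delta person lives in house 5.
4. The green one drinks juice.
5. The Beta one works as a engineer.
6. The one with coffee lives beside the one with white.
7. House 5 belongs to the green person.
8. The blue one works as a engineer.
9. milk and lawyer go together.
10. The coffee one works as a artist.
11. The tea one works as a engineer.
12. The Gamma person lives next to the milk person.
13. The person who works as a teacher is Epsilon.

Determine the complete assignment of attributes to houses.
Solution:

House | Color | Team | Profession | Drink
-----------------------------------------
  1   | blue | Beta | engineer | tea
  2   | red | Gamma | artist | coffee
  3   | white | Alpha | lawyer | milk
  4   | yellow | Epsilon | teacher | water
  5   | green | Delta | doctor | juice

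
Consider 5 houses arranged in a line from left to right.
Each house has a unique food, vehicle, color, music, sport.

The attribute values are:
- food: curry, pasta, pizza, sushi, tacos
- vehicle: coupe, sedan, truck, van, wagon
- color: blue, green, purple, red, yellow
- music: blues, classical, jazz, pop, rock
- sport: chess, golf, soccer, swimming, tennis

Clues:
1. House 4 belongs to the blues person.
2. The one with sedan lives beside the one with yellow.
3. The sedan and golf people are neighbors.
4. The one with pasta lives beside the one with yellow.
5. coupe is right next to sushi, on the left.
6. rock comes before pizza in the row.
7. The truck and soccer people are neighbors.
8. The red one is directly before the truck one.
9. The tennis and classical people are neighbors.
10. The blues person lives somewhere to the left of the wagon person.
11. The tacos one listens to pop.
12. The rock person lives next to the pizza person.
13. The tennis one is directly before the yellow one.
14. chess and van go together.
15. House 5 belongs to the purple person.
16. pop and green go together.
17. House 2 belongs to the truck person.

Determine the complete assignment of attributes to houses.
Solution:

House | Food | Vehicle | Color | Music | Sport
----------------------------------------------
  1   | pasta | sedan | red | rock | tennis
  2   | pizza | truck | yellow | classical | golf
  3   | tacos | coupe | green | pop | soccer
  4   | sushi | van | blue | blues | chess
  5   | curry | wagon | purple | jazz | swimming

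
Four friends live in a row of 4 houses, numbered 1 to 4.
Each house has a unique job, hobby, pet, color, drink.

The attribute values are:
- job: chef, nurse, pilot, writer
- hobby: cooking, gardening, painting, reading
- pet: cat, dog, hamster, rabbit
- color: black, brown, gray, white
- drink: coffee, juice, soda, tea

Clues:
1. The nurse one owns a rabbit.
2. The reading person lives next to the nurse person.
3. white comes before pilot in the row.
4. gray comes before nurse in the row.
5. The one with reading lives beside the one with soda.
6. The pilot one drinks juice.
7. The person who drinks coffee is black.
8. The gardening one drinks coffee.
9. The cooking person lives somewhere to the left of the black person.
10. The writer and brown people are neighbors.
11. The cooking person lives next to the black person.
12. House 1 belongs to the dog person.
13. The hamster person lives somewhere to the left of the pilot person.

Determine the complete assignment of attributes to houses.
Solution:

House | Job | Hobby | Pet | Color | Drink
-----------------------------------------
  1   | chef | reading | dog | gray | tea
  2   | nurse | cooking | rabbit | white | soda
  3   | writer | gardening | hamster | black | coffee
  4   | pilot | painting | cat | brown | juice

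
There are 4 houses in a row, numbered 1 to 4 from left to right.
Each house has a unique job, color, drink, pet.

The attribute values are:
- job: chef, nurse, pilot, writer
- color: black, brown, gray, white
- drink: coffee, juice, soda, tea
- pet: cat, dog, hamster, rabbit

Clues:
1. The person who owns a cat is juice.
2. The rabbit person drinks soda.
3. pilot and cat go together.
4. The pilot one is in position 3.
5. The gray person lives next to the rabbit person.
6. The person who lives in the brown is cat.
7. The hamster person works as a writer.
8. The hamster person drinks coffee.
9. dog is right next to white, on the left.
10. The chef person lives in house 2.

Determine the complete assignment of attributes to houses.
Solution:

House | Job | Color | Drink | Pet
---------------------------------
  1   | nurse | gray | tea | dog
  2   | chef | white | soda | rabbit
  3   | pilot | brown | juice | cat
  4   | writer | black | coffee | hamster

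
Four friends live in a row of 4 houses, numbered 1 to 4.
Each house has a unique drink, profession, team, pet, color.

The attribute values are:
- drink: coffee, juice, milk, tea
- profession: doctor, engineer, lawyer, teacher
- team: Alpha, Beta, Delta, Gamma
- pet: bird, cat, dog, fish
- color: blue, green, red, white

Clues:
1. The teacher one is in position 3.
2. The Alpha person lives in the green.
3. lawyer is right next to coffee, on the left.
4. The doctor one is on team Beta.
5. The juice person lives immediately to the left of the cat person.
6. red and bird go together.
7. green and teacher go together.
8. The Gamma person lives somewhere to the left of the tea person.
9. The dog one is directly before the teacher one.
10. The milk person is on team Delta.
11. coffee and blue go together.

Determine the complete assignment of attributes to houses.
Solution:

House | Drink | Profession | Team | Pet | Color
-----------------------------------------------
  1   | milk | lawyer | Delta | bird | red
  2   | coffee | engineer | Gamma | dog | blue
  3   | juice | teacher | Alpha | fish | green
  4   | tea | doctor | Beta | cat | white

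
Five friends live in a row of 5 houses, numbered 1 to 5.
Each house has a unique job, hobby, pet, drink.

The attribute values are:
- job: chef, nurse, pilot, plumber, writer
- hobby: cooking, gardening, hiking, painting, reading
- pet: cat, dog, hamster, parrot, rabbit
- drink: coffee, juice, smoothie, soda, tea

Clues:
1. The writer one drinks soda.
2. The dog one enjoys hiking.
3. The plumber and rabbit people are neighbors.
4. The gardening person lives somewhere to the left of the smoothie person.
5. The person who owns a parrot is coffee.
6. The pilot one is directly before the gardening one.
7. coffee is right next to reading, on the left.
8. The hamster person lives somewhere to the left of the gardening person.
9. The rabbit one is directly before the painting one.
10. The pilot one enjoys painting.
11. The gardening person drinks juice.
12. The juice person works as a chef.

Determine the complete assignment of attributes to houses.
Solution:

House | Job | Hobby | Pet | Drink
---------------------------------
  1   | plumber | cooking | parrot | coffee
  2   | writer | reading | rabbit | soda
  3   | pilot | painting | hamster | tea
  4   | chef | gardening | cat | juice
  5   | nurse | hiking | dog | smoothie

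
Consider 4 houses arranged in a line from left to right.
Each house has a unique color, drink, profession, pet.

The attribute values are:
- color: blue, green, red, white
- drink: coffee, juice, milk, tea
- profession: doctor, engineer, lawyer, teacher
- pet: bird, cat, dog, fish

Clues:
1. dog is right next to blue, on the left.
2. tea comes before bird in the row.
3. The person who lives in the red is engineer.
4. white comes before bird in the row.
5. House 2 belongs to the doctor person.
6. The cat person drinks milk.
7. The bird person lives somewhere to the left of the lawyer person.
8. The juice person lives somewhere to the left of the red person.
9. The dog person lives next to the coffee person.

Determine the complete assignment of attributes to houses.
Solution:

House | Color | Drink | Profession | Pet
----------------------------------------
  1   | white | tea | teacher | dog
  2   | blue | coffee | doctor | bird
  3   | green | juice | lawyer | fish
  4   | red | milk | engineer | cat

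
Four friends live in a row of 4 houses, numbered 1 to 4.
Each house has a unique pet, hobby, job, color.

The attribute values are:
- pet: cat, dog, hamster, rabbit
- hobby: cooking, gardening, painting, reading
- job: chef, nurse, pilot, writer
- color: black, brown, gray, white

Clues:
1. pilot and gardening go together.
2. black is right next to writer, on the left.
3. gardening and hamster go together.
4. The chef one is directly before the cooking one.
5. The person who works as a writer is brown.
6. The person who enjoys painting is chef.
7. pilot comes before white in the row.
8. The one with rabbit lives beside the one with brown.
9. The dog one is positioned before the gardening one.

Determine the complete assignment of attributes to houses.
Solution:

House | Pet | Hobby | Job | Color
---------------------------------
  1   | rabbit | painting | chef | black
  2   | dog | cooking | writer | brown
  3   | hamster | gardening | pilot | gray
  4   | cat | reading | nurse | white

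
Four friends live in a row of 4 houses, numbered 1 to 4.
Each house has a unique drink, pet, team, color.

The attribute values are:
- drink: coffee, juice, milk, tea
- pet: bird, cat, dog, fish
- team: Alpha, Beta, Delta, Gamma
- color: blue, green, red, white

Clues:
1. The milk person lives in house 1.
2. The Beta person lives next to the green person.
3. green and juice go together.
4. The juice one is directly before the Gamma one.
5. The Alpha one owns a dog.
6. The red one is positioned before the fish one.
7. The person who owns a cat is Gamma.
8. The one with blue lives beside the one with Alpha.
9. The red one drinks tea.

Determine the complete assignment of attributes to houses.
Solution:

House | Drink | Pet | Team | Color
----------------------------------
  1   | milk | bird | Beta | blue
  2   | juice | dog | Alpha | green
  3   | tea | cat | Gamma | red
  4   | coffee | fish | Delta | white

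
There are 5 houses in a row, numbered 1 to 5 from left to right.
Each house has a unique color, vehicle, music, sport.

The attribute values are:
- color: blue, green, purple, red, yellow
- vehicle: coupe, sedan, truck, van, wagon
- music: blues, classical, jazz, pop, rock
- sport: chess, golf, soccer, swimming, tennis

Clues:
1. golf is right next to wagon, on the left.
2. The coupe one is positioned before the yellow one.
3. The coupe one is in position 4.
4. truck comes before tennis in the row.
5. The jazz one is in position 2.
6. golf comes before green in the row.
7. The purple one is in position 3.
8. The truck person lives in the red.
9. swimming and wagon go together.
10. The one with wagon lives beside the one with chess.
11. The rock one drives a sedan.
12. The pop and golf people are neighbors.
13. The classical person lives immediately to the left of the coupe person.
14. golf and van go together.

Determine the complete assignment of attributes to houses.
Solution:

House | Color | Vehicle | Music | Sport
---------------------------------------
  1   | red | truck | pop | soccer
  2   | blue | van | jazz | golf
  3   | purple | wagon | classical | swimming
  4   | green | coupe | blues | chess
  5   | yellow | sedan | rock | tennis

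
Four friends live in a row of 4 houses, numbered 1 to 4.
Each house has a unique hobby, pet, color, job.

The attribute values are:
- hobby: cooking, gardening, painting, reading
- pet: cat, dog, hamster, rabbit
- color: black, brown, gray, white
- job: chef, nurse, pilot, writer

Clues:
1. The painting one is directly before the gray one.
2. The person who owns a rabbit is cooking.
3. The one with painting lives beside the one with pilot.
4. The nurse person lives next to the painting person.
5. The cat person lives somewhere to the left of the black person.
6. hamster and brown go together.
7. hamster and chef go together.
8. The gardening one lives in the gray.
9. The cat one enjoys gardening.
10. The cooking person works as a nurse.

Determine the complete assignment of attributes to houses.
Solution:

House | Hobby | Pet | Color | Job
---------------------------------
  1   | cooking | rabbit | white | nurse
  2   | painting | hamster | brown | chef
  3   | gardening | cat | gray | pilot
  4   | reading | dog | black | writer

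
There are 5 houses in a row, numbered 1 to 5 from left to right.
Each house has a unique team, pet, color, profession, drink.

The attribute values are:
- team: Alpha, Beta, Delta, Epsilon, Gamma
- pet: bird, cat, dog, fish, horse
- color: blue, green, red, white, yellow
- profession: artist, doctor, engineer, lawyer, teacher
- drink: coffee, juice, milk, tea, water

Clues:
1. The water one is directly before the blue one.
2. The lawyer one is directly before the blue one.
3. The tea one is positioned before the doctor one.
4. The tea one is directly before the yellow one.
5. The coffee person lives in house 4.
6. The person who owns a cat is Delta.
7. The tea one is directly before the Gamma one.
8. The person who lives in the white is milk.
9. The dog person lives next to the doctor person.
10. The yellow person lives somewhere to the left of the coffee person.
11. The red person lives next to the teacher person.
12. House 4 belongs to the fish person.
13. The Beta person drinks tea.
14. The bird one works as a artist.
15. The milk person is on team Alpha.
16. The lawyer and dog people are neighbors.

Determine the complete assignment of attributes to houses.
Solution:

House | Team | Pet | Color | Profession | Drink
-----------------------------------------------
  1   | Delta | cat | red | lawyer | water
  2   | Beta | dog | blue | teacher | tea
  3   | Gamma | horse | yellow | doctor | juice
  4   | Epsilon | fish | green | engineer | coffee
  5   | Alpha | bird | white | artist | milk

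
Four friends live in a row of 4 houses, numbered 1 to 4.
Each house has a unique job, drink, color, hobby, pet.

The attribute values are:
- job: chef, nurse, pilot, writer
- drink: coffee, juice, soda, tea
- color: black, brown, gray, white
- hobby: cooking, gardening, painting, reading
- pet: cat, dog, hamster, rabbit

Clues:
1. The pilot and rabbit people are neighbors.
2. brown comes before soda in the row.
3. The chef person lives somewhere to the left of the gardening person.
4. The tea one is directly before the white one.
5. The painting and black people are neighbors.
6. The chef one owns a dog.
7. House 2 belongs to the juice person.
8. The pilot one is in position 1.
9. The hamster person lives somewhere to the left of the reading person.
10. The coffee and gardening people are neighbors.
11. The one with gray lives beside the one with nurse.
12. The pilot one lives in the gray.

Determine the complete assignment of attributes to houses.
Solution:

House | Job | Drink | Color | Hobby | Pet
-----------------------------------------
  1   | pilot | tea | gray | cooking | hamster
  2   | nurse | juice | white | reading | rabbit
  3   | chef | coffee | brown | painting | dog
  4   | writer | soda | black | gardening | cat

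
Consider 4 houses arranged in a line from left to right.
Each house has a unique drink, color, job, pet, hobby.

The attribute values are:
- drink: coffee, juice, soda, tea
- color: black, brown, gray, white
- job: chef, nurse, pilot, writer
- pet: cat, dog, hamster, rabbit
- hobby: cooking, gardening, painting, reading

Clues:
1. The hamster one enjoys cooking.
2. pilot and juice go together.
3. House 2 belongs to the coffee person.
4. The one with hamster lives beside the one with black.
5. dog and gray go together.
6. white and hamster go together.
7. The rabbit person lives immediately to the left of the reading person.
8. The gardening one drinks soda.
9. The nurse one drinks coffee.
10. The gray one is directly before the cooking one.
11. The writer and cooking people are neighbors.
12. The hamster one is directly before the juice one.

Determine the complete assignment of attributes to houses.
Solution:

House | Drink | Color | Job | Pet | Hobby
-----------------------------------------
  1   | soda | gray | writer | dog | gardening
  2   | coffee | white | nurse | hamster | cooking
  3   | juice | black | pilot | rabbit | painting
  4   | tea | brown | chef | cat | reading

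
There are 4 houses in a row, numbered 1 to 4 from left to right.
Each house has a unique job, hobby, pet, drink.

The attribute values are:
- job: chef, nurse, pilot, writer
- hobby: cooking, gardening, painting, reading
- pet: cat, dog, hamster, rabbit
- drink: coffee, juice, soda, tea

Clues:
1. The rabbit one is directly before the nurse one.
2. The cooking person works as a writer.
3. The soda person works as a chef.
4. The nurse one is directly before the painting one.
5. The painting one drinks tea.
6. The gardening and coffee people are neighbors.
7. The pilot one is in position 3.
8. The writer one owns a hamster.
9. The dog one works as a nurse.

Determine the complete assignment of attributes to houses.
Solution:

House | Job | Hobby | Pet | Drink
---------------------------------
  1   | chef | gardening | rabbit | soda
  2   | nurse | reading | dog | coffee
  3   | pilot | painting | cat | tea
  4   | writer | cooking | hamster | juice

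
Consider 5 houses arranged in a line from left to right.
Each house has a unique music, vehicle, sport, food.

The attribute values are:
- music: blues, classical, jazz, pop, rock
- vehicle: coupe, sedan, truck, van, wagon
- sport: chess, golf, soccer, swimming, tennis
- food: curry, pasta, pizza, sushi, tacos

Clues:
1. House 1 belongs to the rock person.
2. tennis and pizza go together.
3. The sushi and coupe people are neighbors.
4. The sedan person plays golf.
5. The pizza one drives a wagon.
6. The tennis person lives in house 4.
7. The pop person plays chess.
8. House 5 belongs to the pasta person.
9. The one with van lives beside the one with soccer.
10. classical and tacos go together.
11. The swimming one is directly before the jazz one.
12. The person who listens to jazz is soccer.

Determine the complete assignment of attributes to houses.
Solution:

House | Music | Vehicle | Sport | Food
--------------------------------------
  1   | rock | van | swimming | sushi
  2   | jazz | coupe | soccer | curry
  3   | classical | sedan | golf | tacos
  4   | blues | wagon | tennis | pizza
  5   | pop | truck | chess | pasta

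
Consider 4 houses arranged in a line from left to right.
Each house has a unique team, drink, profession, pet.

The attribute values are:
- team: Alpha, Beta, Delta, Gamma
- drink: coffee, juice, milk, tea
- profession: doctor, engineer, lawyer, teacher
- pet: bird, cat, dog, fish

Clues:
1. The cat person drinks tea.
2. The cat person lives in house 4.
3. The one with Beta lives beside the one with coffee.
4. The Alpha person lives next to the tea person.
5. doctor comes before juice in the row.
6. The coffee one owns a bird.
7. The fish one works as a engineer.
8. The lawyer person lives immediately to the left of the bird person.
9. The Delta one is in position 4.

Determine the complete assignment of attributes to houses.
Solution:

House | Team | Drink | Profession | Pet
---------------------------------------
  1   | Beta | milk | lawyer | dog
  2   | Gamma | coffee | doctor | bird
  3   | Alpha | juice | engineer | fish
  4   | Delta | tea | teacher | cat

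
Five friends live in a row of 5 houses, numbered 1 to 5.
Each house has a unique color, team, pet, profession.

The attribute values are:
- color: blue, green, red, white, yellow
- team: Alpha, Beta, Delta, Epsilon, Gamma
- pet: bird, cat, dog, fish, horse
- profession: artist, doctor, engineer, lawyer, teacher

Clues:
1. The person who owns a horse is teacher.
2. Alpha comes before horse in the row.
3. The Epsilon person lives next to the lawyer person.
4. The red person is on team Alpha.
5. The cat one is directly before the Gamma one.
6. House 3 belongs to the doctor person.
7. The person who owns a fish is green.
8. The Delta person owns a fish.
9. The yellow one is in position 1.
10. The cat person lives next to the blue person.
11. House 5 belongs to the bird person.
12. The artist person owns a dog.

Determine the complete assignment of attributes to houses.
Solution:

House | Color | Team | Pet | Profession
---------------------------------------
  1   | yellow | Epsilon | dog | artist
  2   | green | Delta | fish | lawyer
  3   | red | Alpha | cat | doctor
  4   | blue | Gamma | horse | teacher
  5   | white | Beta | bird | engineer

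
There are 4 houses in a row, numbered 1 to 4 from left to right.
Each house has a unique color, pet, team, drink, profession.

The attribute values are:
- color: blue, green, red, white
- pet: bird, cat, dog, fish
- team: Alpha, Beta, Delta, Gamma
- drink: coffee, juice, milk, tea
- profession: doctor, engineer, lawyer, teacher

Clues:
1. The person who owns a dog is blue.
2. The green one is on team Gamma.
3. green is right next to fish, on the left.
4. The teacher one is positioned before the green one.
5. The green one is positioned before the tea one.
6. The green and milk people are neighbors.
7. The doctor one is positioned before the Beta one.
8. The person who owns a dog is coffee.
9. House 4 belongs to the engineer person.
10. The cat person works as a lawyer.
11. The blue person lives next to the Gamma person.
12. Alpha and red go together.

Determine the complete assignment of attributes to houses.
Solution:

House | Color | Pet | Team | Drink | Profession
-----------------------------------------------
  1   | blue | dog | Delta | coffee | teacher
  2   | green | cat | Gamma | juice | lawyer
  3   | red | fish | Alpha | milk | doctor
  4   | white | bird | Beta | tea | engineer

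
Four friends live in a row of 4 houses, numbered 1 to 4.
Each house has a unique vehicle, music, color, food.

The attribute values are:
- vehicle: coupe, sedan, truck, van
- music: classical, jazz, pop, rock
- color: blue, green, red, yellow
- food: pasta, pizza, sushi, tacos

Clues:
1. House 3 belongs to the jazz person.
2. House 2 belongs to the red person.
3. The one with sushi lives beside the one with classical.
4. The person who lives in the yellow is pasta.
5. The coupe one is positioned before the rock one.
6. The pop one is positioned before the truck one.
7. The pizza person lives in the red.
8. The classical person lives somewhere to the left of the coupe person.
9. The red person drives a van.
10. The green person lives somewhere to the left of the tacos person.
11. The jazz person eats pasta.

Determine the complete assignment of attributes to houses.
Solution:

House | Vehicle | Music | Color | Food
--------------------------------------
  1   | sedan | pop | green | sushi
  2   | van | classical | red | pizza
  3   | coupe | jazz | yellow | pasta
  4   | truck | rock | blue | tacos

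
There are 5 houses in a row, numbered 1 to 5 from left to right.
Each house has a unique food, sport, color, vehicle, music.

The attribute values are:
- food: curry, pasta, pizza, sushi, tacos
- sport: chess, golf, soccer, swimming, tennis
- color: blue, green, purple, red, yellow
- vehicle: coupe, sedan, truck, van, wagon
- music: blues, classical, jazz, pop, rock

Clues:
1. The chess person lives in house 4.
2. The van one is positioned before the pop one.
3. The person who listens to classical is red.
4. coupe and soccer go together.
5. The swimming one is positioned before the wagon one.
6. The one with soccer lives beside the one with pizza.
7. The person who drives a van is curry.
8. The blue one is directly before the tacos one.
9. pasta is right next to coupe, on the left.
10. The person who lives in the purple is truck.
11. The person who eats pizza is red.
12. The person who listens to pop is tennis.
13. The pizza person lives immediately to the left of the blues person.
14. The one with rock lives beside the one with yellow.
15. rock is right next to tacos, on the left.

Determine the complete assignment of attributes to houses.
Solution:

House | Food | Sport | Color | Vehicle | Music
----------------------------------------------
  1   | pasta | swimming | blue | sedan | rock
  2   | tacos | soccer | yellow | coupe | jazz
  3   | pizza | golf | red | wagon | classical
  4   | curry | chess | green | van | blues
  5   | sushi | tennis | purple | truck | pop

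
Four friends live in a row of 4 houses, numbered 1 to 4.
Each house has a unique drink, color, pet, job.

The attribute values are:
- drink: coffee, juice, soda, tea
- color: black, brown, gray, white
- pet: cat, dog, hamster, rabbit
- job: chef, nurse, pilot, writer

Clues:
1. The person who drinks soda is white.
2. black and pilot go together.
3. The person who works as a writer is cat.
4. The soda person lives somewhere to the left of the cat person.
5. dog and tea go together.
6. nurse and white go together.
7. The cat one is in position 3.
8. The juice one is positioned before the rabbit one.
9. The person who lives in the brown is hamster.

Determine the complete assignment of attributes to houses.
Solution:

House | Drink | Color | Pet | Job
---------------------------------
  1   | juice | brown | hamster | chef
  2   | soda | white | rabbit | nurse
  3   | coffee | gray | cat | writer
  4   | tea | black | dog | pilot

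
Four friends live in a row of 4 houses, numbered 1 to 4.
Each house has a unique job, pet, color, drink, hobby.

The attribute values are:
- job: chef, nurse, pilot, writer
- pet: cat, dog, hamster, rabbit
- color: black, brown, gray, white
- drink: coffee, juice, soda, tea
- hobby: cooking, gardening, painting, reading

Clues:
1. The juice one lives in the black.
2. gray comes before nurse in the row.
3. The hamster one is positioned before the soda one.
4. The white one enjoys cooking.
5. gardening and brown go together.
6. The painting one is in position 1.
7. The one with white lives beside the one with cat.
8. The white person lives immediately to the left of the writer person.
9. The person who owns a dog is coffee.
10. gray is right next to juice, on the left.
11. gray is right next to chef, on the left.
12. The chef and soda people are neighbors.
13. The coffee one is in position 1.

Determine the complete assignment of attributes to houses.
Solution:

House | Job | Pet | Color | Drink | Hobby
-----------------------------------------
  1   | pilot | dog | gray | coffee | painting
  2   | chef | hamster | black | juice | reading
  3   | nurse | rabbit | white | soda | cooking
  4   | writer | cat | brown | tea | gardening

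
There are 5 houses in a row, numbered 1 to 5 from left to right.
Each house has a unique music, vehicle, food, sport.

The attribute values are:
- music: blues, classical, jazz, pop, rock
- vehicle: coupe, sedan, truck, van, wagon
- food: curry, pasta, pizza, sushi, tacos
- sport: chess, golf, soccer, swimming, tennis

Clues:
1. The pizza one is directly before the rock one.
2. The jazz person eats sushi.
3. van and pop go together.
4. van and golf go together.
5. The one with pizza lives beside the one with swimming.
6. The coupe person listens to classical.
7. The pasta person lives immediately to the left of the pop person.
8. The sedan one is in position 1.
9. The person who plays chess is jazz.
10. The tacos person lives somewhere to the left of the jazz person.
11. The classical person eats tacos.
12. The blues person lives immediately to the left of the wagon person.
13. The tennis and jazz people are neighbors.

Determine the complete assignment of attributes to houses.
Solution:

House | Music | Vehicle | Food | Sport
--------------------------------------
  1   | blues | sedan | pizza | soccer
  2   | rock | wagon | pasta | swimming
  3   | pop | van | curry | golf
  4   | classical | coupe | tacos | tennis
  5   | jazz | truck | sushi | chess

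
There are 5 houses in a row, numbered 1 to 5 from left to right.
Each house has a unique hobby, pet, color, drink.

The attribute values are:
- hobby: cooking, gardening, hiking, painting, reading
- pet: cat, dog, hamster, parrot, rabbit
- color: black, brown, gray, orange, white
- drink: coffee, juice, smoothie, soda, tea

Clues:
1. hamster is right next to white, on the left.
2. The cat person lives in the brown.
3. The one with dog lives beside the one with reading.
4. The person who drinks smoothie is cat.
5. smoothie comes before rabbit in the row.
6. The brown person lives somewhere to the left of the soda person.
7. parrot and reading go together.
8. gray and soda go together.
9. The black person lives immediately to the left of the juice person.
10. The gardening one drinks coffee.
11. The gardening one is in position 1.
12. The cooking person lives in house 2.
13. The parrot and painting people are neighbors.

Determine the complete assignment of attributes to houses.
Solution:

House | Hobby | Pet | Color | Drink
-----------------------------------
  1   | gardening | hamster | black | coffee
  2   | cooking | dog | white | juice
  3   | reading | parrot | orange | tea
  4   | painting | cat | brown | smoothie
  5   | hiking | rabbit | gray | soda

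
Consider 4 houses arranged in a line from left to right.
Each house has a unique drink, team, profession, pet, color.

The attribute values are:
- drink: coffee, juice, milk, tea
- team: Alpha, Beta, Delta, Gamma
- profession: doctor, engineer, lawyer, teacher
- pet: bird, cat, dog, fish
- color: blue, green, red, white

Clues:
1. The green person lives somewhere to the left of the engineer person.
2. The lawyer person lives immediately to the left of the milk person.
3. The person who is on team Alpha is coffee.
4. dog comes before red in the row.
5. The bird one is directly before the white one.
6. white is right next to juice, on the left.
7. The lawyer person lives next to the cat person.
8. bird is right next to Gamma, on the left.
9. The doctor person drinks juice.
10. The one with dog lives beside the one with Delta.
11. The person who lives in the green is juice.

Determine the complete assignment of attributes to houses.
Solution:

House | Drink | Team | Profession | Pet | Color
-----------------------------------------------
  1   | coffee | Alpha | lawyer | bird | blue
  2   | milk | Gamma | teacher | cat | white
  3   | juice | Beta | doctor | dog | green
  4   | tea | Delta | engineer | fish | red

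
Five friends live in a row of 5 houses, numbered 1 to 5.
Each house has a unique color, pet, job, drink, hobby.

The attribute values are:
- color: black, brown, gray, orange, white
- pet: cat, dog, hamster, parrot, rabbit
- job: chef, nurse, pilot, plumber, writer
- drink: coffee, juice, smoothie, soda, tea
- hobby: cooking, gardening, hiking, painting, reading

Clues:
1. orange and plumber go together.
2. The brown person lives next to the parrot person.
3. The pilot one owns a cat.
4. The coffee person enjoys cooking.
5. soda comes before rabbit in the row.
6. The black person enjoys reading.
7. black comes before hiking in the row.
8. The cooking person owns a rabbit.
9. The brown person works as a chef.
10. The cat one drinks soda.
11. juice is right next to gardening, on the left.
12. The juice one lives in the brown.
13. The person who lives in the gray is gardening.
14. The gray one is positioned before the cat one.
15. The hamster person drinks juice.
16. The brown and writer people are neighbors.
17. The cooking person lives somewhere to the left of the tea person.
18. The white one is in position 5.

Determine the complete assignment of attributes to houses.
Solution:

House | Color | Pet | Job | Drink | Hobby
-----------------------------------------
  1   | brown | hamster | chef | juice | painting
  2   | gray | parrot | writer | smoothie | gardening
  3   | black | cat | pilot | soda | reading
  4   | orange | rabbit | plumber | coffee | cooking
  5   | white | dog | nurse | tea | hiking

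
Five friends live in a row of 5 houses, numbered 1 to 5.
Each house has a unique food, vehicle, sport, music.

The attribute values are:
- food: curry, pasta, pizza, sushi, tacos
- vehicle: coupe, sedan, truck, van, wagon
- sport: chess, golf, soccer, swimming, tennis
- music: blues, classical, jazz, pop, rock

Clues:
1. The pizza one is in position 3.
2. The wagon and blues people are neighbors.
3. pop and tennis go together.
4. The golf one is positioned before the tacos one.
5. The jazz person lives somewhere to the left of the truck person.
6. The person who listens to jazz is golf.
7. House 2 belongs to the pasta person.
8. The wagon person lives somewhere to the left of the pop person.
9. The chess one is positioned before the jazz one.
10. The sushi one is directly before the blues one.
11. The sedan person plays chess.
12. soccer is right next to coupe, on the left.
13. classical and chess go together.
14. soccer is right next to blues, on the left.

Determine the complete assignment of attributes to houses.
Solution:

House | Food | Vehicle | Sport | Music
--------------------------------------
  1   | sushi | wagon | soccer | rock
  2   | pasta | coupe | swimming | blues
  3   | pizza | sedan | chess | classical
  4   | curry | van | golf | jazz
  5   | tacos | truck | tennis | pop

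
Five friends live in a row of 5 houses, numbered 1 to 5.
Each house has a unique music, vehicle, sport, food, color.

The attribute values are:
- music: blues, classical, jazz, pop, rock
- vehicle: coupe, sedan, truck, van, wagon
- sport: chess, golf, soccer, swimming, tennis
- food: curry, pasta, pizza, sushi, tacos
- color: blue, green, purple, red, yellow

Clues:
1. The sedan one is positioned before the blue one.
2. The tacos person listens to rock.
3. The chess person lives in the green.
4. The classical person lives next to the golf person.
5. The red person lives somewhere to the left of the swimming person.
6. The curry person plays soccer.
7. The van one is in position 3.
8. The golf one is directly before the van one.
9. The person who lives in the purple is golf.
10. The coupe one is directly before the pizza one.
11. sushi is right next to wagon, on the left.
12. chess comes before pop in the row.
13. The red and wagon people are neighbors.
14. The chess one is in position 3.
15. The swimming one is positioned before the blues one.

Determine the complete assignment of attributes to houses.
Solution:

House | Music | Vehicle | Sport | Food | Color
----------------------------------------------
  1   | classical | coupe | tennis | sushi | red
  2   | jazz | wagon | golf | pizza | purple
  3   | rock | van | chess | tacos | green
  4   | pop | sedan | swimming | pasta | yellow
  5   | blues | truck | soccer | curry | blue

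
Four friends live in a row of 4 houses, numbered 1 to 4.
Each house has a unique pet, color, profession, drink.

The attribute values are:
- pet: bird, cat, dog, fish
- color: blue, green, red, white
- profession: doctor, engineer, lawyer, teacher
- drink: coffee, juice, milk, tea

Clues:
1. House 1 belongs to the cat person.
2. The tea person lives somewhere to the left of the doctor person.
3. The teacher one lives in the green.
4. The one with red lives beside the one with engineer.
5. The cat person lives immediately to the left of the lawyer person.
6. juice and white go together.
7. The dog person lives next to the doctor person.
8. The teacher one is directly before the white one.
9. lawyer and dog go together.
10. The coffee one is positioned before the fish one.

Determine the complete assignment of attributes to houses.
Solution:

House | Pet | Color | Profession | Drink
----------------------------------------
  1   | cat | green | teacher | tea
  2   | dog | white | lawyer | juice
  3   | bird | red | doctor | coffee
  4   | fish | blue | engineer | milk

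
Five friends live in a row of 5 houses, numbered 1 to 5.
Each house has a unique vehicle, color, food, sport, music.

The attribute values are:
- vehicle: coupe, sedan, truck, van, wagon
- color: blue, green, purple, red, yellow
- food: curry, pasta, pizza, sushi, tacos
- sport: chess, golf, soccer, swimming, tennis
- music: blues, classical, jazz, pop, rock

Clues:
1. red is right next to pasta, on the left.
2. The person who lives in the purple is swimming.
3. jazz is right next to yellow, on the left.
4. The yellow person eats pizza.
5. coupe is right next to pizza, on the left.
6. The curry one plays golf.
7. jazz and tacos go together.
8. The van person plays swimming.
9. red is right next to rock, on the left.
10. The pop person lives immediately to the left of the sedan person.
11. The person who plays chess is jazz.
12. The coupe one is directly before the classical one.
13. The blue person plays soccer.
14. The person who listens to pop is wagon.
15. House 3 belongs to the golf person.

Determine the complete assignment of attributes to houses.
Solution:

House | Vehicle | Color | Food | Sport | Music
----------------------------------------------
  1   | coupe | green | tacos | chess | jazz
  2   | truck | yellow | pizza | tennis | classical
  3   | wagon | red | curry | golf | pop
  4   | sedan | blue | pasta | soccer | rock
  5   | van | purple | sushi | swimming | blues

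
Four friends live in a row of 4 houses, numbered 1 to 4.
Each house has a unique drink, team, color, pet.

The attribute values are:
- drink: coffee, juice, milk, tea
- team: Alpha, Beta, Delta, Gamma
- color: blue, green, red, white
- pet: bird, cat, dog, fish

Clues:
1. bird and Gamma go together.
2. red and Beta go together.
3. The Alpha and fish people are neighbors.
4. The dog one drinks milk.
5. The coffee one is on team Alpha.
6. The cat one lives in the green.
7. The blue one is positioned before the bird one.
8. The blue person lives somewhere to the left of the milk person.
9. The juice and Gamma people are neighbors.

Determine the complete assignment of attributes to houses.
Solution:

House | Drink | Team | Color | Pet
----------------------------------
  1   | coffee | Alpha | green | cat
  2   | juice | Delta | blue | fish
  3   | tea | Gamma | white | bird
  4   | milk | Beta | red | dog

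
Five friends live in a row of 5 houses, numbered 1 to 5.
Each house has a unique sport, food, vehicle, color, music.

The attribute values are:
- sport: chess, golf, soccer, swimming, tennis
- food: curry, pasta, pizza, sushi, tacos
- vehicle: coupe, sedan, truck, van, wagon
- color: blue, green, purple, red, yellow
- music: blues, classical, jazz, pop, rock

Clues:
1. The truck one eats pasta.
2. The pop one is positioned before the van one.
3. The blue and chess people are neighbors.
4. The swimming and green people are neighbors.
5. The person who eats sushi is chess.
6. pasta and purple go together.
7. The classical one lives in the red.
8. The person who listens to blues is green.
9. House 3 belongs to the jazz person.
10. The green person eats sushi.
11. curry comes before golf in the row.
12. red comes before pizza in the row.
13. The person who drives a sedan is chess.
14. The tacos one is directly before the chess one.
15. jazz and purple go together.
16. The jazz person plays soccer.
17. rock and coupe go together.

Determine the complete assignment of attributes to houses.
Solution:

House | Sport | Food | Vehicle | Color | Music
----------------------------------------------
  1   | swimming | tacos | wagon | blue | pop
  2   | chess | sushi | sedan | green | blues
  3   | soccer | pasta | truck | purple | jazz
  4   | tennis | curry | van | red | classical
  5   | golf | pizza | coupe | yellow | rock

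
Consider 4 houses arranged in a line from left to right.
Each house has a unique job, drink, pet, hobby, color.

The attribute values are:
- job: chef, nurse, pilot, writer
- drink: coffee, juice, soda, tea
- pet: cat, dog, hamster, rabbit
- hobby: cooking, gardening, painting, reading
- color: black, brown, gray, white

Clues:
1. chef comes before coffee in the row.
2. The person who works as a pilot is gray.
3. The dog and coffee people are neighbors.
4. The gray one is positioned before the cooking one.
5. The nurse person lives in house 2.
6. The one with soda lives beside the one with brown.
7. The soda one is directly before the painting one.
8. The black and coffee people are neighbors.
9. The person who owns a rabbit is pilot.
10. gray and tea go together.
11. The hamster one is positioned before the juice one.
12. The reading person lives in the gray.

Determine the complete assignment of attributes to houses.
Solution:

House | Job | Drink | Pet | Hobby | Color
-----------------------------------------
  1   | chef | soda | dog | gardening | black
  2   | nurse | coffee | hamster | painting | brown
  3   | pilot | tea | rabbit | reading | gray
  4   | writer | juice | cat | cooking | white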